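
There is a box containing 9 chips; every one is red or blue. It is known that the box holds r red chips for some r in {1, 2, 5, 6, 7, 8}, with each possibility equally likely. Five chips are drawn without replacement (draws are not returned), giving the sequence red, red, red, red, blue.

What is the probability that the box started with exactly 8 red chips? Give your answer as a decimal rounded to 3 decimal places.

0.341

Compute the likelihood of the observed sequence for each case: P(data | r = 1) = (1/9)(0/8) = 0; P(data | r = 2) = (2/9)(1/8)(0/7) = 0; P(data | r = 5) = (5/9)(4/8)(3/7)(2/6)(4/5) = 2/63; P(data | r = 6) = (6/9)(5/8)(4/7)(3/6)(3/5) = 1/14; P(data | r = 7) = (7/9)(6/8)(5/7)(4/6)(2/5) = 1/9; P(data | r = 8) = (8/9)(7/8)(6/7)(5/6)(1/5) = 1/9.
The prior-weighted likelihoods are 1/6 · 0 = 0, 1/6 · 0 = 0, 1/6 · 2/63 = 1/189, 1/6 · 1/14 = 1/84, 1/6 · 1/9 = 1/54, 1/6 · 1/9 = 1/54; with total 41/756.
So P(r = 8 | data) = (1/54) / (41/756) = 14/41.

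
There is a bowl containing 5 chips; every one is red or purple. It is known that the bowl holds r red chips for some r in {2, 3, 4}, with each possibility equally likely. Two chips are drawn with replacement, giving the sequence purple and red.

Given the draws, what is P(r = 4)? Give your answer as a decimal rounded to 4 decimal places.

The likelihood of the observed sequence under each hypothesis: P(data | r = 2) = (3/5)(2/5) = 6/25; P(data | r = 3) = (2/5)(3/5) = 6/25; P(data | r = 4) = (1/5)(4/5) = 4/25.
Multiplying each by its prior: 1/3 · 6/25 = 2/25, 1/3 · 6/25 = 2/25, 1/3 · 4/25 = 4/75; with total 16/75.
Therefore the posterior P(r = 4 | data) = (4/75) / (16/75) = 1/4.

0.2500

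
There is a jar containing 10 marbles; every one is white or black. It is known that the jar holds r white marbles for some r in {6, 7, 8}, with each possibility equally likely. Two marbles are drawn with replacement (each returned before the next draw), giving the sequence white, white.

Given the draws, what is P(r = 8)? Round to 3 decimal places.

Under each hypothesis, the probability of the observed sequence is: P(data | r = 6) = (6/10)(6/10) = 9/25; P(data | r = 7) = (7/10)(7/10) = 49/100; P(data | r = 8) = (8/10)(8/10) = 16/25.
Multiplying each by its prior: 1/3 · 9/25 = 3/25, 1/3 · 49/100 = 49/300, 1/3 · 16/25 = 16/75; summing to 149/300.
So P(r = 8 | data) = (16/75) / (149/300) = 64/149.

0.430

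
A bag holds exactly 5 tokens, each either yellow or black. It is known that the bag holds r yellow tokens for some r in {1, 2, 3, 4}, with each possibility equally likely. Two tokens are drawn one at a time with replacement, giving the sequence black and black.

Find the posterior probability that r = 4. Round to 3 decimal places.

The likelihood of the observed sequence under each hypothesis: P(data | r = 1) = (4/5)(4/5) = 16/25; P(data | r = 2) = (3/5)(3/5) = 9/25; P(data | r = 3) = (2/5)(2/5) = 4/25; P(data | r = 4) = (1/5)(1/5) = 1/25.
Multiplying each by its prior: 1/4 · 16/25 = 4/25, 1/4 · 9/25 = 9/100, 1/4 · 4/25 = 1/25, 1/4 · 1/25 = 1/100; summing to 3/10.
By Bayes' rule, P(r = 4 | data) = (1/100) / (3/10) = 1/30.

0.033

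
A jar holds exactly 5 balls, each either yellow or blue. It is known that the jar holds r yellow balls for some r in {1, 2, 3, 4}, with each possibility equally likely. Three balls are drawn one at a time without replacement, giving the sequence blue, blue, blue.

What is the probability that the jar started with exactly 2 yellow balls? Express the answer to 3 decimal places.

0.200

Compute the likelihood of the observed sequence for each case: P(data | r = 1) = (4/5)(3/4)(2/3) = 2/5; P(data | r = 2) = (3/5)(2/4)(1/3) = 1/10; P(data | r = 3) = (2/5)(1/4)(0/3) = 0; P(data | r = 4) = (1/5)(0/4) = 0.
Multiplying each by its prior: 1/4 · 2/5 = 1/10, 1/4 · 1/10 = 1/40, 1/4 · 0 = 0, 1/4 · 0 = 0; with total 1/8.
So P(r = 2 | data) = (1/40) / (1/8) = 1/5.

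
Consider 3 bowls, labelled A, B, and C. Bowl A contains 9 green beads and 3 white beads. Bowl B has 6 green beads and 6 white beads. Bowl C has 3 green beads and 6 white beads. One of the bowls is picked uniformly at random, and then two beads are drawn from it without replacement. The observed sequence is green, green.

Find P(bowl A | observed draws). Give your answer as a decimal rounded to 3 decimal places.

0.637

For each hypothesis, P(data | H) works out to: P(data | bowl A) = (9/12)(8/11) = 6/11; P(data | bowl B) = (6/12)(5/11) = 5/22; P(data | bowl C) = (3/9)(2/8) = 1/12.
Multiplying each by its prior: 1/3 · 6/11 = 2/11, 1/3 · 5/22 = 5/66, 1/3 · 1/12 = 1/36; summing to 113/396.
So P(bowl A | data) = (2/11) / (113/396) = 72/113.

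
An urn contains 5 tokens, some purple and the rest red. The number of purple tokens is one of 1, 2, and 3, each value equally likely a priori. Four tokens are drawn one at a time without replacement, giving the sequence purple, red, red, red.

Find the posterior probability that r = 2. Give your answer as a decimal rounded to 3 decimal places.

Under each hypothesis, the probability of the observed sequence is: P(data | r = 1) = (1/5)(4/4)(3/3)(2/2) = 1/5; P(data | r = 2) = (2/5)(3/4)(2/3)(1/2) = 1/10; P(data | r = 3) = (3/5)(2/4)(1/3)(0/2) = 0.
Multiplying each by its prior: 1/3 · 1/5 = 1/15, 1/3 · 1/10 = 1/30, 1/3 · 0 = 0; these sum to 1/10.
Hence P(r = 2 | data) = (1/30) / (1/10) = 1/3.

0.333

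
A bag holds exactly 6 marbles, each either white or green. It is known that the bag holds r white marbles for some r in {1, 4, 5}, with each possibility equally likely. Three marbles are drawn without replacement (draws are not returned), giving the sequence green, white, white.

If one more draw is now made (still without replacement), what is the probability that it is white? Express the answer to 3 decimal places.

0.818

Compute the likelihood of the observed sequence for each case: P(data | r = 1) = (5/6)(1/5)(0/4) = 0; P(data | r = 4) = (2/6)(4/5)(3/4) = 1/5; P(data | r = 5) = (1/6)(5/5)(4/4) = 1/6.
Weighting by the prior gives 1/3 · 0 = 0, 1/3 · 1/5 = 1/15, 1/3 · 1/6 = 1/18; summing to 11/90.
Dividing through by the total gives posterior P(r = 1 | data) = 0, P(r = 4 | data) = 6/11, P(r = 5 | data) = 5/11.
The predictive probability is P(white next | data) = (2/3)(6/11) + (1)(5/11) = 9/11.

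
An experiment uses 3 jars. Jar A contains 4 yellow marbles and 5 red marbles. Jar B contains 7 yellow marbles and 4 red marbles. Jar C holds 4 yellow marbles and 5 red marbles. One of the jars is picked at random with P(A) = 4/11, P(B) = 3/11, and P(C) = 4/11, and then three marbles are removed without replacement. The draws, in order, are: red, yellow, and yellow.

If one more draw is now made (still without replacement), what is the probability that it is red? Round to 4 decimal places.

0.5651

Compute the likelihood of the observed sequence for each case: P(data | jar A) = (5/9)(4/8)(3/7) = 0.11905; P(data | jar B) = (4/11)(7/10)(6/9) = 0.1697; P(data | jar C) = (5/9)(4/8)(3/7) = 0.11905.
The prior-weighted likelihoods are 4/11 · 0.11905 = 0.04329, 3/11 · 0.1697 = 0.046281, 4/11 · 0.11905 = 0.04329; summing to 0.13286.
The posterior is then P(jar A | data) = 0.32583, P(jar B | data) = 0.34834, P(jar C | data) = 0.32583.
The predictive probability is P(red next | data) = (2/3)(0.32583) + (3/8)(0.34834) + (2/3)(0.32583) = 0.56507.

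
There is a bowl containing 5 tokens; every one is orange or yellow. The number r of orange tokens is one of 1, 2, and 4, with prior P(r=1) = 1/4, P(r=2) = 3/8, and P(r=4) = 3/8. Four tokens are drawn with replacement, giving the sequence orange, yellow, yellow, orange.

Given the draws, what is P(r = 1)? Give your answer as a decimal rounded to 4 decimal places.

0.1702

Compute the likelihood of the observed sequence for each case: P(data | r = 1) = (1/5)(4/5)(4/5)(1/5) = 0.0256; P(data | r = 2) = (2/5)(3/5)(3/5)(2/5) = 0.0576; P(data | r = 4) = (4/5)(1/5)(1/5)(4/5) = 0.0256.
The prior-weighted likelihoods are 1/4 · 0.0256 = 0.0064, 3/8 · 0.0576 = 0.0216, 3/8 · 0.0256 = 0.0096; summing to 0.0376.
By Bayes' rule, P(r = 1 | data) = (0.0064) / (0.0376) = 0.17021.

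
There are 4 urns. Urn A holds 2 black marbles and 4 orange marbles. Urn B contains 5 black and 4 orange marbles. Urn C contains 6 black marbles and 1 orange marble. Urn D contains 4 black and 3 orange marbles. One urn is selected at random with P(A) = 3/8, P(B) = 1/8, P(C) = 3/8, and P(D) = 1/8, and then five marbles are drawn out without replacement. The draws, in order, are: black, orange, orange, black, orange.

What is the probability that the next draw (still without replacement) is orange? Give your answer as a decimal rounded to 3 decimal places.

For each hypothesis, P(data | H) works out to: P(data | urn A) = (2/6)(4/5)(3/4)(1/3)(2/2) = 0.066667; P(data | urn B) = (5/9)(4/8)(3/7)(4/6)(2/5) = 0.031746; P(data | urn C) = (6/7)(1/6)(0/5) = 0; P(data | urn D) = (4/7)(3/6)(2/5)(3/4)(1/3) = 0.028571.
Weighting by the prior gives 3/8 · 0.066667 = 0.025, 1/8 · 0.031746 = 0.0039683, 3/8 · 0 = 0, 1/8 · 0.028571 = 0.0035714; these sum to 0.03254.
Normalising, the posterior is P(urn A | data) = 0.76829, P(urn B | data) = 0.12195, P(urn C | data) = 0, P(urn D | data) = 0.10976.
Averaging over the posterior, P(orange next | data) = (1)(0.76829) + (1/4)(0.12195) + (0)(0.10976) = 0.79878.

0.799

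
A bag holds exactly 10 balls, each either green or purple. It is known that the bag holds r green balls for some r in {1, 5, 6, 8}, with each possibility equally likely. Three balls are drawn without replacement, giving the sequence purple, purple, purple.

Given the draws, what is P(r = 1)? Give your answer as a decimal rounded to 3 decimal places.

The likelihood of the observed sequence under each hypothesis: P(data | r = 1) = (9/10)(8/9)(7/8) = 7/10; P(data | r = 5) = (5/10)(4/9)(3/8) = 1/12; P(data | r = 6) = (4/10)(3/9)(2/8) = 1/30; P(data | r = 8) = (2/10)(1/9)(0/8) = 0.
The prior-weighted likelihoods are 1/4 · 7/10 = 7/40, 1/4 · 1/12 = 1/48, 1/4 · 1/30 = 1/120, 1/4 · 0 = 0; these sum to 49/240.
So P(r = 1 | data) = (7/40) / (49/240) = 6/7.

0.857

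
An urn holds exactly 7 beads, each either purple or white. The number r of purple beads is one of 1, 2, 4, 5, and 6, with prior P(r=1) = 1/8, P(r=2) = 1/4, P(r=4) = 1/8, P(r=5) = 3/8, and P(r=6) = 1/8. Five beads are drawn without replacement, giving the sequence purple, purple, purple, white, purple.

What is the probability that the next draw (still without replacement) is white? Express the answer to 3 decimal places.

Under each hypothesis, the probability of the observed sequence is: P(data | r = 1) = (1/7)(0/6) = 0; P(data | r = 2) = (2/7)(1/6)(0/5) = 0; P(data | r = 4) = (4/7)(3/6)(2/5)(3/4)(1/3) = 1/35; P(data | r = 5) = (5/7)(4/6)(3/5)(2/4)(2/3) = 2/21; P(data | r = 6) = (6/7)(5/6)(4/5)(1/4)(3/3) = 1/7.
Weighting by the prior gives 1/8 · 0 = 0, 1/4 · 0 = 0, 1/8 · 1/35 = 1/280, 3/8 · 2/21 = 1/28, 1/8 · 1/7 = 1/56; these sum to 2/35.
Normalising, the posterior is P(r = 1 | data) = 0, P(r = 2 | data) = 0, P(r = 4 | data) = 1/16, P(r = 5 | data) = 5/8, P(r = 6 | data) = 5/16.
Averaging over the posterior, P(white next | data) = (1)(1/16) + (1/2)(5/8) + (0)(5/16) = 3/8.

0.375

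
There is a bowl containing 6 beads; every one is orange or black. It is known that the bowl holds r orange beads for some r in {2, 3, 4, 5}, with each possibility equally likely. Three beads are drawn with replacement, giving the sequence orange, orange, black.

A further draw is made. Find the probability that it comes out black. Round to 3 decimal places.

Under each hypothesis, the probability of the observed sequence is: P(data | r = 2) = (2/6)(2/6)(4/6) = 2/27; P(data | r = 3) = (3/6)(3/6)(3/6) = 1/8; P(data | r = 4) = (4/6)(4/6)(2/6) = 4/27; P(data | r = 5) = (5/6)(5/6)(1/6) = 25/216.
Weighting by the prior gives 1/4 · 2/27 = 1/54, 1/4 · 1/8 = 1/32, 1/4 · 4/27 = 1/27, 1/4 · 25/216 = 25/864; with total 25/216.
Dividing through by the total gives posterior P(r = 2 | data) = 4/25, P(r = 3 | data) = 27/100, P(r = 4 | data) = 8/25, P(r = 5 | data) = 1/4.
The predictive probability is P(black next | data) = (2/3)(4/25) + (1/2)(27/100) + (1/3)(8/25) + (1/6)(1/4) = 39/100.

0.390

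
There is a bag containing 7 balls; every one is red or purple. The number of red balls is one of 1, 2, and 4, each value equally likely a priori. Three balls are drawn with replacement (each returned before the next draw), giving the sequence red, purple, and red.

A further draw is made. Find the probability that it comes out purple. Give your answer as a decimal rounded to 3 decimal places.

0.541

The likelihood of the observed sequence under each hypothesis: P(data | r = 1) = (1/7)(6/7)(1/7) = 0.017493; P(data | r = 2) = (2/7)(5/7)(2/7) = 0.058309; P(data | r = 4) = (4/7)(3/7)(4/7) = 0.13994.
Multiplying each by its prior: 1/3 · 0.017493 = 0.0058309, 1/3 · 0.058309 = 0.019436, 1/3 · 0.13994 = 0.046647; these sum to 0.071914.
The posterior is then P(r = 1 | data) = 0.081081, P(r = 2 | data) = 0.27027, P(r = 4 | data) = 0.64865.
So P(purple next | data) = Σ P(purple next | H) P(H | data) = (6/7)(0.081081) + (5/7)(0.27027) + (3/7)(0.64865) = 0.54054.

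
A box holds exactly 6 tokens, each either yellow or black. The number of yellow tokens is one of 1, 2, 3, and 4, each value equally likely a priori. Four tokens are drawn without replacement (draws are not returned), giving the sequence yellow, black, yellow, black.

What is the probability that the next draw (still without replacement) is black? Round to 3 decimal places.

The likelihood of the observed sequence under each hypothesis: P(data | r = 1) = (1/6)(5/5)(0/4) = 0; P(data | r = 2) = (2/6)(4/5)(1/4)(3/3) = 1/15; P(data | r = 3) = (3/6)(3/5)(2/4)(2/3) = 1/10; P(data | r = 4) = (4/6)(2/5)(3/4)(1/3) = 1/15.
Multiplying each by its prior: 1/4 · 0 = 0, 1/4 · 1/15 = 1/60, 1/4 · 1/10 = 1/40, 1/4 · 1/15 = 1/60; summing to 7/120.
Normalising, the posterior is P(r = 1 | data) = 0, P(r = 2 | data) = 2/7, P(r = 3 | data) = 3/7, P(r = 4 | data) = 2/7.
So P(black next | data) = Σ P(black next | H) P(H | data) = (1)(2/7) + (1/2)(3/7) + (0)(2/7) = 1/2.

0.500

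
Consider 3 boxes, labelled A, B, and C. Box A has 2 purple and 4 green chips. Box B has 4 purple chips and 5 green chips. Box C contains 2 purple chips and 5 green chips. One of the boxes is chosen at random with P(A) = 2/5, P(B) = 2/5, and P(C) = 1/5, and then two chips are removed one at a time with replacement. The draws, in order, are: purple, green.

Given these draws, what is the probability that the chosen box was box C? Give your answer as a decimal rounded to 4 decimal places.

0.1787

Compute the likelihood of the observed sequence for each case: P(data | box A) = (2/6)(4/6) = 0.22222; P(data | box B) = (4/9)(5/9) = 0.24691; P(data | box C) = (2/7)(5/7) = 0.20408.
Weighting by the prior gives 2/5 · 0.22222 = 0.088889, 2/5 · 0.24691 = 0.098765, 1/5 · 0.20408 = 0.040816; these sum to 0.22847.
By Bayes' rule, P(box C | data) = (0.040816) / (0.22847) = 0.17865.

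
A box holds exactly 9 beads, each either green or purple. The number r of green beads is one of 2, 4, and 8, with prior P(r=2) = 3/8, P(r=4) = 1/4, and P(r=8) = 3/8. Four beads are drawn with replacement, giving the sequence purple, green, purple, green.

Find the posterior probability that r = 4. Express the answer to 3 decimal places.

0.506

The likelihood of the observed sequence under each hypothesis: P(data | r = 2) = (7/9)(2/9)(7/9)(2/9) = 0.029873; P(data | r = 4) = (5/9)(4/9)(5/9)(4/9) = 0.060966; P(data | r = 8) = (1/9)(8/9)(1/9)(8/9) = 0.0097546.
The prior-weighted likelihoods are 3/8 · 0.029873 = 0.011203, 1/4 · 0.060966 = 0.015242, 3/8 · 0.0097546 = 0.003658; summing to 0.030102.
So P(r = 4 | data) = (0.015242) / (0.030102) = 0.50633.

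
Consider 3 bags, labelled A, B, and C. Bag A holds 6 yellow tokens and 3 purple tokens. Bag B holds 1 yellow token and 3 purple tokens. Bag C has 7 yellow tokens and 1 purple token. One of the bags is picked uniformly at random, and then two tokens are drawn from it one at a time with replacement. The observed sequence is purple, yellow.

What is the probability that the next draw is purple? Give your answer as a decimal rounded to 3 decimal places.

For each hypothesis, P(data | H) works out to: P(data | bag A) = (3/9)(6/9) = 0.22222; P(data | bag B) = (3/4)(1/4) = 0.1875; P(data | bag C) = (1/8)(7/8) = 0.10938.
Multiplying each by its prior: 1/3 · 0.22222 = 0.074074, 1/3 · 0.1875 = 0.0625, 1/3 · 0.10938 = 0.036458; with total 0.17303.
Normalising, the posterior is P(bag A | data) = 0.42809, P(bag B | data) = 0.3612, P(bag C | data) = 0.2107.
The predictive probability is P(purple next | data) = (1/3)(0.42809) + (3/4)(0.3612) + (1/8)(0.2107) = 0.43994.

0.440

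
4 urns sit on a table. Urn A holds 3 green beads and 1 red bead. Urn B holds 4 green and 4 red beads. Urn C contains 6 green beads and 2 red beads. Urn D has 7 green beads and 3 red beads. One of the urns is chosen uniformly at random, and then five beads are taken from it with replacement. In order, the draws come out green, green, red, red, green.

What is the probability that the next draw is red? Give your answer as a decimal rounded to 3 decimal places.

For each hypothesis, P(data | H) works out to: P(data | urn A) = (3/4)(3/4)(1/4)(1/4)(3/4) = 0.026367; P(data | urn B) = (4/8)(4/8)(4/8)(4/8)(4/8) = 0.03125; P(data | urn C) = (6/8)(6/8)(2/8)(2/8)(6/8) = 0.026367; P(data | urn D) = (7/10)(7/10)(3/10)(3/10)(7/10) = 0.03087.
The prior-weighted likelihoods are 1/4 · 0.026367 = 0.0065918, 1/4 · 0.03125 = 0.0078125, 1/4 · 0.026367 = 0.0065918, 1/4 · 0.03087 = 0.0077175; with total 0.028714.
Normalising, the posterior is P(urn A | data) = 0.22957, P(urn B | data) = 0.27208, P(urn C | data) = 0.22957, P(urn D | data) = 0.26878.
Averaging over the posterior, P(red next | data) = (1/4)(0.22957) + (1/2)(0.27208) + (1/4)(0.22957) + (3/10)(0.26878) = 0.33146.

0.331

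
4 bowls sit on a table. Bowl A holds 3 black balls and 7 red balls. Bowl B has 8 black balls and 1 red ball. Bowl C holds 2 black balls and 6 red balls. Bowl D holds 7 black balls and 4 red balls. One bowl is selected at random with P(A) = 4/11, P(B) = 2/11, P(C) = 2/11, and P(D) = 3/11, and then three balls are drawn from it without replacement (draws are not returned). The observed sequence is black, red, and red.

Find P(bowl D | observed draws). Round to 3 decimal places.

Compute the likelihood of the observed sequence for each case: P(data | bowl A) = (3/10)(7/9)(6/8) = 7/40; P(data | bowl B) = (8/9)(1/8)(0/7) = 0; P(data | bowl C) = (2/8)(6/7)(5/6) = 5/28; P(data | bowl D) = (7/11)(4/10)(3/9) = 14/165.
Weighting by the prior gives 4/11 · 7/40 = 7/110, 2/11 · 0 = 0, 2/11 · 5/28 = 5/154, 3/11 · 14/165 = 14/605; with total 101/847.
Hence P(bowl D | data) = (14/605) / (101/847) = 98/505.

0.194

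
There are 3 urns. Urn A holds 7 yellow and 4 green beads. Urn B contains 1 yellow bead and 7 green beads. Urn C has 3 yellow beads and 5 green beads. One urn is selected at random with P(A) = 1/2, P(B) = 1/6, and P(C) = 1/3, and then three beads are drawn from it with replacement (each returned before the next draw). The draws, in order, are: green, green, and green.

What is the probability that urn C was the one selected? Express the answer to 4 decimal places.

0.3749

Under each hypothesis, the probability of the observed sequence is: P(data | urn A) = (4/11)(4/11)(4/11) = 0.048084; P(data | urn B) = (7/8)(7/8)(7/8) = 0.66992; P(data | urn C) = (5/8)(5/8)(5/8) = 0.24414.
The prior-weighted likelihoods are 1/2 · 0.048084 = 0.024042, 1/6 · 0.66992 = 0.11165, 1/3 · 0.24414 = 0.08138; summing to 0.21708.
By Bayes' rule, P(urn C | data) = (0.08138) / (0.21708) = 0.37489.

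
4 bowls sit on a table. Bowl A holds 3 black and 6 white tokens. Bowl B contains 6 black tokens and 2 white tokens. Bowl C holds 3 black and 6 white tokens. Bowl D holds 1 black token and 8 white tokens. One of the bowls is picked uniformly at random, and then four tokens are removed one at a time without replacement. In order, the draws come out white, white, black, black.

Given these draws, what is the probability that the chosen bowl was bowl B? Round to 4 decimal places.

Compute the likelihood of the observed sequence for each case: P(data | bowl A) = (6/9)(5/8)(3/7)(2/6) = 5/84; P(data | bowl B) = (2/8)(1/7)(6/6)(5/5) = 1/28; P(data | bowl C) = (6/9)(5/8)(3/7)(2/6) = 5/84; P(data | bowl D) = (8/9)(7/8)(1/7)(0/6) = 0.
Multiplying each by its prior: 1/4 · 5/84 = 5/336, 1/4 · 1/28 = 1/112, 1/4 · 5/84 = 5/336, 1/4 · 0 = 0; these sum to 13/336.
So P(bowl B | data) = (1/112) / (13/336) = 3/13.

0.2308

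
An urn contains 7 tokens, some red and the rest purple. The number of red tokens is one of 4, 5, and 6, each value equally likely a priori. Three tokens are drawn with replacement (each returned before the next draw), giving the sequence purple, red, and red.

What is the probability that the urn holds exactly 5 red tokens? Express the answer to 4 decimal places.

For each hypothesis, P(data | H) works out to: P(data | r = 4) = (3/7)(4/7)(4/7) = 0.13994; P(data | r = 5) = (2/7)(5/7)(5/7) = 0.14577; P(data | r = 6) = (1/7)(6/7)(6/7) = 0.10496.
The prior-weighted likelihoods are 1/3 · 0.13994 = 0.046647, 1/3 · 0.14577 = 0.048591, 1/3 · 0.10496 = 0.034985; these sum to 0.13022.
So P(r = 5 | data) = (0.048591) / (0.13022) = 0.37313.

0.3731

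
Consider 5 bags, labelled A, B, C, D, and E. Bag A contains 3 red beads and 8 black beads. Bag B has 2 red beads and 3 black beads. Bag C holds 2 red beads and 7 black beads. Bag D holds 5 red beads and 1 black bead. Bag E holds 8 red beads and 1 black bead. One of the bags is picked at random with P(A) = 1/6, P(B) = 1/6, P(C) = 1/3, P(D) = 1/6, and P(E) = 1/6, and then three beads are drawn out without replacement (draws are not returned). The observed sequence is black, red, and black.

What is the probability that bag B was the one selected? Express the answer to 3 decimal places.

0.284

The likelihood of the observed sequence under each hypothesis: P(data | bag A) = (8/11)(3/10)(7/9) = 28/165; P(data | bag B) = (3/5)(2/4)(2/3) = 1/5; P(data | bag C) = (7/9)(2/8)(6/7) = 1/6; P(data | bag D) = (1/6)(5/5)(0/4) = 0; P(data | bag E) = (1/9)(8/8)(0/7) = 0.
Multiplying each by its prior: 1/6 · 28/165 = 14/495, 1/6 · 1/5 = 1/30, 1/3 · 1/6 = 1/18, 1/6 · 0 = 0, 1/6 · 0 = 0; these sum to 58/495.
By Bayes' rule, P(bag B | data) = (1/30) / (58/495) = 33/116.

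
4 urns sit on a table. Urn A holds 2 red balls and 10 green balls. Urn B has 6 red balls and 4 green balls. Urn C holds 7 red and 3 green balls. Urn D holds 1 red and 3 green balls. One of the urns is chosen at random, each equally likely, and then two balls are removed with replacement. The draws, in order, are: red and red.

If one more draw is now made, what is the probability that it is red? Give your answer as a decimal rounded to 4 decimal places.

The likelihood of the observed sequence under each hypothesis: P(data | urn A) = (2/12)(2/12) = 0.027778; P(data | urn B) = (6/10)(6/10) = 0.36; P(data | urn C) = (7/10)(7/10) = 0.49; P(data | urn D) = (1/4)(1/4) = 0.0625.
Multiplying each by its prior: 1/4 · 0.027778 = 0.0069444, 1/4 · 0.36 = 0.09, 1/4 · 0.49 = 0.1225, 1/4 · 0.0625 = 0.015625; these sum to 0.23507.
Normalising, the posterior is P(urn A | data) = 0.029542, P(urn B | data) = 0.38287, P(urn C | data) = 0.52112, P(urn D | data) = 0.06647.
So P(red next | data) = Σ P(red next | H) P(H | data) = (1/6)(0.029542) + (3/5)(0.38287) + (7/10)(0.52112) + (1/4)(0.06647) = 0.61605.

0.6160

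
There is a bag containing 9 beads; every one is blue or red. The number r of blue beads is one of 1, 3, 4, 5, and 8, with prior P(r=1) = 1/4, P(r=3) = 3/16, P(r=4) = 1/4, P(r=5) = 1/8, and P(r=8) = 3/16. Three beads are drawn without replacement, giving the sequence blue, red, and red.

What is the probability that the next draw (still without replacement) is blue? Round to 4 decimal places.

0.3533

The likelihood of the observed sequence under each hypothesis: P(data | r = 1) = (1/9)(8/8)(7/7) = 0.11111; P(data | r = 3) = (3/9)(6/8)(5/7) = 0.17857; P(data | r = 4) = (4/9)(5/8)(4/7) = 0.15873; P(data | r = 5) = (5/9)(4/8)(3/7) = 0.11905; P(data | r = 8) = (8/9)(1/8)(0/7) = 0.
The prior-weighted likelihoods are 1/4 · 0.11111 = 0.027778, 3/16 · 0.17857 = 0.033482, 1/4 · 0.15873 = 0.039683, 1/8 · 0.11905 = 0.014881, 3/16 · 0 = 0; with total 0.11582.
The posterior is then P(r = 1 | data) = 0.23983, P(r = 3 | data) = 0.28908, P(r = 4 | data) = 0.34261, P(r = 5 | data) = 0.12848, P(r = 8 | data) = 0.
So P(blue next | data) = Σ P(blue next | H) P(H | data) = (0)(0.23983) + (1/3)(0.28908) + (1/2)(0.34261) + (2/3)(0.12848) = 0.35332.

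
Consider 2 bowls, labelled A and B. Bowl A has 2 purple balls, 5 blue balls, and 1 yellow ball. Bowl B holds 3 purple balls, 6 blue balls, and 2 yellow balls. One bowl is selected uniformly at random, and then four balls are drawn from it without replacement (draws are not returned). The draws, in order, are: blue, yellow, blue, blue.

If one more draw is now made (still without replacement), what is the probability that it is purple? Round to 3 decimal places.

For each hypothesis, P(data | H) works out to: P(data | bowl A) = (5/8)(1/7)(4/6)(3/5) = 0.035714; P(data | bowl B) = (6/11)(2/10)(5/9)(4/8) = 0.030303.
The prior-weighted likelihoods are 1/2 · 0.035714 = 0.017857, 1/2 · 0.030303 = 0.015152; with total 0.033009.
Normalising, the posterior is P(bowl A | data) = 0.54098, P(bowl B | data) = 0.45902.
Averaging over the posterior, P(purple next | data) = (1/2)(0.54098) + (3/7)(0.45902) = 0.46721.

0.467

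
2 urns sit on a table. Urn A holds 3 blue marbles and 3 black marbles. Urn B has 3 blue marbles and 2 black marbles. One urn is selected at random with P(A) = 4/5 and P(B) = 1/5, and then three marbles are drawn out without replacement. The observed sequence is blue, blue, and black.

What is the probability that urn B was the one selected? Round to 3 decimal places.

0.250

For each hypothesis, P(data | H) works out to: P(data | urn A) = (3/6)(2/5)(3/4) = 3/20; P(data | urn B) = (3/5)(2/4)(2/3) = 1/5.
Multiplying each by its prior: 4/5 · 3/20 = 3/25, 1/5 · 1/5 = 1/25; summing to 4/25.
Therefore the posterior P(urn B | data) = (1/25) / (4/25) = 1/4.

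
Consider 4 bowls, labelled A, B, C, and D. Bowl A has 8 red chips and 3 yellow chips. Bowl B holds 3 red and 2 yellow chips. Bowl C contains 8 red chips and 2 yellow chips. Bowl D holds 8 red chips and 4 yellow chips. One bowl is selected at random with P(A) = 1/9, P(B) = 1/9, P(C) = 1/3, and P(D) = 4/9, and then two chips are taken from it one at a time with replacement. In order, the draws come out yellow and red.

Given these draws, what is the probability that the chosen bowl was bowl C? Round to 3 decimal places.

The likelihood of the observed sequence under each hypothesis: P(data | bowl A) = (3/11)(8/11) = 0.19835; P(data | bowl B) = (2/5)(3/5) = 0.24; P(data | bowl C) = (2/10)(8/10) = 0.16; P(data | bowl D) = (4/12)(8/12) = 0.22222.
Weighting by the prior gives 1/9 · 0.19835 = 0.022039, 1/9 · 0.24 = 0.026667, 1/3 · 0.16 = 0.053333, 4/9 · 0.22222 = 0.098765; these sum to 0.2008.
So P(bowl C | data) = (0.053333) / (0.2008) = 0.2656.

0.266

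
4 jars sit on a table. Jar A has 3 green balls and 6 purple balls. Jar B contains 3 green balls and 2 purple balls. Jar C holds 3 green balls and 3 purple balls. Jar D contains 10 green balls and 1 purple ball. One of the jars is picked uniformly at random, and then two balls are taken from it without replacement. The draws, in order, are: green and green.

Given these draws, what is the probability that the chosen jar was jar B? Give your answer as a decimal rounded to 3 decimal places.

The likelihood of the observed sequence under each hypothesis: P(data | jar A) = (3/9)(2/8) = 1/12; P(data | jar B) = (3/5)(2/4) = 3/10; P(data | jar C) = (3/6)(2/5) = 1/5; P(data | jar D) = (10/11)(9/10) = 9/11.
Weighting by the prior gives 1/4 · 1/12 = 1/48, 1/4 · 3/10 = 3/40, 1/4 · 1/5 = 1/20, 1/4 · 9/11 = 9/44; these sum to 185/528.
By Bayes' rule, P(jar B | data) = (3/40) / (185/528) = 198/925.

0.214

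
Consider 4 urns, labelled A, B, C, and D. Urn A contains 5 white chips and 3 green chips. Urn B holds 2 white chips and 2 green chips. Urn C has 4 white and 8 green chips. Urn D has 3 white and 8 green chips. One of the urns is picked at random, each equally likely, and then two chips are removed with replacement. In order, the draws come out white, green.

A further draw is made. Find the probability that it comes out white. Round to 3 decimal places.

Under each hypothesis, the probability of the observed sequence is: P(data | urn A) = (5/8)(3/8) = 0.23438; P(data | urn B) = (2/4)(2/4) = 0.25; P(data | urn C) = (4/12)(8/12) = 0.22222; P(data | urn D) = (3/11)(8/11) = 0.19835.
Weighting by the prior gives 1/4 · 0.23438 = 0.058594, 1/4 · 0.25 = 0.0625, 1/4 · 0.22222 = 0.055556, 1/4 · 0.19835 = 0.049587; with total 0.22624.
Normalising, the posterior is P(urn A | data) = 0.25899, P(urn B | data) = 0.27626, P(urn C | data) = 0.24556, P(urn D | data) = 0.21918.
Averaging over the posterior, P(white next | data) = (5/8)(0.25899) + (1/2)(0.27626) + (1/3)(0.24556) + (3/11)(0.21918) = 0.44163.

0.442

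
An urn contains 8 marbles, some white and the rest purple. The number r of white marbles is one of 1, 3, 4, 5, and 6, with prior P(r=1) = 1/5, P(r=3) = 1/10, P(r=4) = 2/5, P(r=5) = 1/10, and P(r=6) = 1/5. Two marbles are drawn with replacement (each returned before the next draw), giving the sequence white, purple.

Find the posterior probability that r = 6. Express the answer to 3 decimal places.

The likelihood of the observed sequence under each hypothesis: P(data | r = 1) = (1/8)(7/8) = 7/64; P(data | r = 3) = (3/8)(5/8) = 15/64; P(data | r = 4) = (4/8)(4/8) = 1/4; P(data | r = 5) = (5/8)(3/8) = 15/64; P(data | r = 6) = (6/8)(2/8) = 3/16.
The prior-weighted likelihoods are 1/5 · 7/64 = 7/320, 1/10 · 15/64 = 3/128, 2/5 · 1/4 = 1/10, 1/10 · 15/64 = 3/128, 1/5 · 3/16 = 3/80; summing to 33/160.
Hence P(r = 6 | data) = (3/80) / (33/160) = 2/11.

0.182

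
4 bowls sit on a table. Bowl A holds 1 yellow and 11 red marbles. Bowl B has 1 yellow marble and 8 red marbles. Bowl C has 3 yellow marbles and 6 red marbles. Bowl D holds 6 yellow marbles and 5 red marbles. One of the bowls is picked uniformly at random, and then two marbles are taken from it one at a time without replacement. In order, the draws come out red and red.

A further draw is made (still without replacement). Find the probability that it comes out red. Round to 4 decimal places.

Compute the likelihood of the observed sequence for each case: P(data | bowl A) = (11/12)(10/11) = 0.83333; P(data | bowl B) = (8/9)(7/8) = 0.77778; P(data | bowl C) = (6/9)(5/8) = 0.41667; P(data | bowl D) = (5/11)(4/10) = 0.18182.
Weighting by the prior gives 1/4 · 0.83333 = 0.20833, 1/4 · 0.77778 = 0.19444, 1/4 · 0.41667 = 0.10417, 1/4 · 0.18182 = 0.045455; these sum to 0.5524.
The posterior is then P(bowl A | data) = 0.37714, P(bowl B | data) = 0.352, P(bowl C | data) = 0.18857, P(bowl D | data) = 0.082286.
The predictive probability is P(red next | data) = (9/10)(0.37714) + (6/7)(0.352) + (4/7)(0.18857) + (1/3)(0.082286) = 0.77633.

0.7763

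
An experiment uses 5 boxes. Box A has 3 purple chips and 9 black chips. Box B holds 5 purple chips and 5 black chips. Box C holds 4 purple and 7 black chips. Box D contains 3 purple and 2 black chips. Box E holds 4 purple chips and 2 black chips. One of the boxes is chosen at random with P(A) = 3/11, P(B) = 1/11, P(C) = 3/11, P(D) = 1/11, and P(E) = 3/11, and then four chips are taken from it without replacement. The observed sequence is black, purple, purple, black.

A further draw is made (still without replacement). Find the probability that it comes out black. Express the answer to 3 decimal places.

For each hypothesis, P(data | H) works out to: P(data | box A) = (9/12)(3/11)(2/10)(8/9) = 0.036364; P(data | box B) = (5/10)(5/9)(4/8)(4/7) = 0.079365; P(data | box C) = (7/11)(4/10)(3/9)(6/8) = 0.063636; P(data | box D) = (2/5)(3/4)(2/3)(1/2) = 0.1; P(data | box E) = (2/6)(4/5)(3/4)(1/3) = 0.066667.
Weighting by the prior gives 3/11 · 0.036364 = 0.0099174, 1/11 · 0.079365 = 0.007215, 3/11 · 0.063636 = 0.017355, 1/11 · 0.1 = 0.0090909, 3/11 · 0.066667 = 0.018182; with total 0.06176.
Normalising, the posterior is P(box A | data) = 0.16058, P(box B | data) = 0.11682, P(box C | data) = 0.28101, P(box D | data) = 0.1472, P(box E | data) = 0.29439.
Averaging over the posterior, P(black next | data) = (7/8)(0.16058) + (1/2)(0.11682) + (5/7)(0.28101) + (0)(0.1472) + (0)(0.29439) = 0.39964.

0.400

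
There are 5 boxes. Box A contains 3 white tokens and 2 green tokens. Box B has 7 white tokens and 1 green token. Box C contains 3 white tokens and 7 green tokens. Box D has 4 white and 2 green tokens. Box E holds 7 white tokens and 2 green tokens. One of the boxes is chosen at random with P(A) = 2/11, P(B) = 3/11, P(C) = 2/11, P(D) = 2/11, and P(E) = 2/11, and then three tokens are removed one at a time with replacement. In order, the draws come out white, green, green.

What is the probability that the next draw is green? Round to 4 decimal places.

0.4710

Compute the likelihood of the observed sequence for each case: P(data | box A) = (3/5)(2/5)(2/5) = 0.096; P(data | box B) = (7/8)(1/8)(1/8) = 0.013672; P(data | box C) = (3/10)(7/10)(7/10) = 0.147; P(data | box D) = (4/6)(2/6)(2/6) = 0.074074; P(data | box E) = (7/9)(2/9)(2/9) = 0.038409.
Multiplying each by its prior: 2/11 · 0.096 = 0.017455, 3/11 · 0.013672 = 0.0037287, 2/11 · 0.147 = 0.026727, 2/11 · 0.074074 = 0.013468, 2/11 · 0.038409 = 0.0069834; these sum to 0.068362.
The posterior is then P(box A | data) = 0.25533, P(box B | data) = 0.054543, P(box C | data) = 0.39097, P(box D | data) = 0.19701, P(box E | data) = 0.10215.
So P(green next | data) = Σ P(green next | H) P(H | data) = (2/5)(0.25533) + (1/8)(0.054543) + (7/10)(0.39097) + (1/3)(0.19701) + (2/9)(0.10215) = 0.471.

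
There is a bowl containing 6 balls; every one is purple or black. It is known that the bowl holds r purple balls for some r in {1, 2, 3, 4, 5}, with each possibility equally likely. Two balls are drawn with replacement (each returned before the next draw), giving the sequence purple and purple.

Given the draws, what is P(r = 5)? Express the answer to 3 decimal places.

0.455

Under each hypothesis, the probability of the observed sequence is: P(data | r = 1) = (1/6)(1/6) = 1/36; P(data | r = 2) = (2/6)(2/6) = 1/9; P(data | r = 3) = (3/6)(3/6) = 1/4; P(data | r = 4) = (4/6)(4/6) = 4/9; P(data | r = 5) = (5/6)(5/6) = 25/36.
Multiplying each by its prior: 1/5 · 1/36 = 1/180, 1/5 · 1/9 = 1/45, 1/5 · 1/4 = 1/20, 1/5 · 4/9 = 4/45, 1/5 · 25/36 = 5/36; summing to 11/36.
By Bayes' rule, P(r = 5 | data) = (5/36) / (11/36) = 5/11.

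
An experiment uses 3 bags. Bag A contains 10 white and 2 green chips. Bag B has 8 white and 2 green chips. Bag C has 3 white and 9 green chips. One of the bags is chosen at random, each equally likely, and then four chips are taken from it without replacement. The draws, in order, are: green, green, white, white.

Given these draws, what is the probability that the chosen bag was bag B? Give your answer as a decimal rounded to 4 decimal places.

0.3014

Compute the likelihood of the observed sequence for each case: P(data | bag A) = (2/12)(1/11)(10/10)(9/9) = 0.015152; P(data | bag B) = (2/10)(1/9)(8/8)(7/7) = 0.022222; P(data | bag C) = (9/12)(8/11)(3/10)(2/9) = 0.036364.
Weighting by the prior gives 1/3 · 0.015152 = 0.0050505, 1/3 · 0.022222 = 0.0074074, 1/3 · 0.036364 = 0.012121; summing to 0.024579.
Therefore the posterior P(bag B | data) = (0.0074074) / (0.024579) = 0.30137.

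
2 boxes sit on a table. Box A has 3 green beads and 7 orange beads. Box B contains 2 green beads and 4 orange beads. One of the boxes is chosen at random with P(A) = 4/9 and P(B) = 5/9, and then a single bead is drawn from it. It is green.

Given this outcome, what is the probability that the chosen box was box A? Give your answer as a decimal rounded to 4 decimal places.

The likelihood of this draw under each hypothesis: P(data | box A) = (3/10) = 3/10; P(data | box B) = (2/6) = 1/3.
Multiplying each by its prior: 4/9 · 3/10 = 2/15, 5/9 · 1/3 = 5/27; summing to 43/135.
By Bayes' rule, P(box A | data) = (2/15) / (43/135) = 18/43.

0.4186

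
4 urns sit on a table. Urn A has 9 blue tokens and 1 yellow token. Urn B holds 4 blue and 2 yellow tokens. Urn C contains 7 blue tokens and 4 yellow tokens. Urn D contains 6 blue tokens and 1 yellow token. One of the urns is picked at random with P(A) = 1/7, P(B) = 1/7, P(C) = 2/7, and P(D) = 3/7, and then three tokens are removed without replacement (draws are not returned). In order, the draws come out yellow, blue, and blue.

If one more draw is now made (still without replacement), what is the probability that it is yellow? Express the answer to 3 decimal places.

Compute the likelihood of the observed sequence for each case: P(data | urn A) = (1/10)(9/9)(8/8) = 0.1; P(data | urn B) = (2/6)(4/5)(3/4) = 0.2; P(data | urn C) = (4/11)(7/10)(6/9) = 0.1697; P(data | urn D) = (1/7)(6/6)(5/5) = 0.14286.
Multiplying each by its prior: 1/7 · 0.1 = 0.014286, 1/7 · 0.2 = 0.028571, 2/7 · 0.1697 = 0.048485, 3/7 · 0.14286 = 0.061224; summing to 0.15257.
Normalising, the posterior is P(urn A | data) = 0.093636, P(urn B | data) = 0.18727, P(urn C | data) = 0.31779, P(urn D | data) = 0.4013.
Averaging over the posterior, P(yellow next | data) = (0)(0.093636) + (1/3)(0.18727) + (3/8)(0.31779) + (0)(0.4013) = 0.1816.

0.182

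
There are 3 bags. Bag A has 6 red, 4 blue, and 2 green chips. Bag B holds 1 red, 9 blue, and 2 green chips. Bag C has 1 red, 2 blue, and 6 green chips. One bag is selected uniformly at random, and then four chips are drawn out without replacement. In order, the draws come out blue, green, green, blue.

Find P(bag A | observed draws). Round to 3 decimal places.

The likelihood of the observed sequence under each hypothesis: P(data | bag A) = (4/12)(2/11)(1/10)(3/9) = 0.0020202; P(data | bag B) = (9/12)(2/11)(1/10)(8/9) = 0.012121; P(data | bag C) = (2/9)(6/8)(5/7)(1/6) = 0.019841.
Weighting by the prior gives 1/3 · 0.0020202 = 0.0006734, 1/3 · 0.012121 = 0.0040404, 1/3 · 0.019841 = 0.0066138; these sum to 0.011328.
Therefore the posterior P(bag A | data) = (0.0006734) / (0.011328) = 0.059448.

0.059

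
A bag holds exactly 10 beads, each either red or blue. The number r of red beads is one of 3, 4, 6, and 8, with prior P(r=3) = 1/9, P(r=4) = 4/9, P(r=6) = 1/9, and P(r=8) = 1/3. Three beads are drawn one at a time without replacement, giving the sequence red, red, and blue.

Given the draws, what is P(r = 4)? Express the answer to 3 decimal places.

0.366

Compute the likelihood of the observed sequence for each case: P(data | r = 3) = (3/10)(2/9)(7/8) = 0.058333; P(data | r = 4) = (4/10)(3/9)(6/8) = 0.1; P(data | r = 6) = (6/10)(5/9)(4/8) = 0.16667; P(data | r = 8) = (8/10)(7/9)(2/8) = 0.15556.
Multiplying each by its prior: 1/9 · 0.058333 = 0.0064815, 4/9 · 0.1 = 0.044444, 1/9 · 0.16667 = 0.018519, 1/3 · 0.15556 = 0.051852; these sum to 0.1213.
Hence P(r = 4 | data) = (0.044444) / (0.1213) = 0.36641.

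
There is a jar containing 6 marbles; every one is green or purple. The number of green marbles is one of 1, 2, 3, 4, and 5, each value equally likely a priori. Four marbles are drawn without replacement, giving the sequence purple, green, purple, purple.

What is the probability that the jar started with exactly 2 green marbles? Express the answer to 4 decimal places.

0.3810

Compute the likelihood of the observed sequence for each case: P(data | r = 1) = (5/6)(1/5)(4/4)(3/3) = 1/6; P(data | r = 2) = (4/6)(2/5)(3/4)(2/3) = 2/15; P(data | r = 3) = (3/6)(3/5)(2/4)(1/3) = 1/20; P(data | r = 4) = (2/6)(4/5)(1/4)(0/3) = 0; P(data | r = 5) = (1/6)(5/5)(0/4) = 0.
The prior-weighted likelihoods are 1/5 · 1/6 = 1/30, 1/5 · 2/15 = 2/75, 1/5 · 1/20 = 1/100, 1/5 · 0 = 0, 1/5 · 0 = 0; summing to 7/100.
By Bayes' rule, P(r = 2 | data) = (2/75) / (7/100) = 8/21.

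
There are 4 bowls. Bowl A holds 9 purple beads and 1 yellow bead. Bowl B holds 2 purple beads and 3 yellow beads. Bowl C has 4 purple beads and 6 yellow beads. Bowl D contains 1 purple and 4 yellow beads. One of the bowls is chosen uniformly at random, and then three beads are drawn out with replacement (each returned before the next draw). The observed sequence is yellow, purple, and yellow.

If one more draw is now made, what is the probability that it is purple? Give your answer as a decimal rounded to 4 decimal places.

0.3504

Under each hypothesis, the probability of the observed sequence is: P(data | bowl A) = (1/10)(9/10)(1/10) = 0.009; P(data | bowl B) = (3/5)(2/5)(3/5) = 0.144; P(data | bowl C) = (6/10)(4/10)(6/10) = 0.144; P(data | bowl D) = (4/5)(1/5)(4/5) = 0.128.
Multiplying each by its prior: 1/4 · 0.009 = 0.00225, 1/4 · 0.144 = 0.036, 1/4 · 0.144 = 0.036, 1/4 · 0.128 = 0.032; these sum to 0.10625.
Dividing through by the total gives posterior P(bowl A | data) = 0.021176, P(bowl B | data) = 0.33882, P(bowl C | data) = 0.33882, P(bowl D | data) = 0.30118.
Averaging over the posterior, P(purple next | data) = (9/10)(0.021176) + (2/5)(0.33882) + (2/5)(0.33882) + (1/5)(0.30118) = 0.35035.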